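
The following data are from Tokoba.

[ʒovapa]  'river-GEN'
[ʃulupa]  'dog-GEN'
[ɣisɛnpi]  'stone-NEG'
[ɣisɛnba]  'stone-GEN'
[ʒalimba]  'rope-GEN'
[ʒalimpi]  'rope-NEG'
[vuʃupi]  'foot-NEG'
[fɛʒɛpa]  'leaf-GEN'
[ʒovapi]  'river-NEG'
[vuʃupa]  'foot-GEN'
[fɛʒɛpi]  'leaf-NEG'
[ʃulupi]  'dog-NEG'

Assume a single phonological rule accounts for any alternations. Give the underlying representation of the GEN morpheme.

The GEN morpheme has two allomorphs, [-ba] and [-pa].
By contrast the NEG suffix keeps its initial [p] throughout — that segment must be underlying.
The GEN suffix is therefore /-ba/ underlyingly, with post-vocalic devoicing: voiced stops become voiceless after a vowel.

/-ba/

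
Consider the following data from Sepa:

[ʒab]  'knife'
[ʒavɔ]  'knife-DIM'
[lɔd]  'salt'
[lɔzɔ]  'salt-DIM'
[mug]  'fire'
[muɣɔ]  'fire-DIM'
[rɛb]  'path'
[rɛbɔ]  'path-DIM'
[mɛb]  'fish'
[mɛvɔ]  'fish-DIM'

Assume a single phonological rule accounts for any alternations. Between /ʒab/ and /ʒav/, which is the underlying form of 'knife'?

/ʒav/

'knife' shows [b] ~ [v] at the end of the stem ([ʒab] vs [ʒavɔ]).
But 'path' keeps [b] in both environments ([rɛb], [rɛbɔ]), so there is no rule changing /b/ to [v] before the DIM suffix.
Therefore /v/ is basic and [b] is derived by word-final hardening (voiced fricatives become stops word-finally).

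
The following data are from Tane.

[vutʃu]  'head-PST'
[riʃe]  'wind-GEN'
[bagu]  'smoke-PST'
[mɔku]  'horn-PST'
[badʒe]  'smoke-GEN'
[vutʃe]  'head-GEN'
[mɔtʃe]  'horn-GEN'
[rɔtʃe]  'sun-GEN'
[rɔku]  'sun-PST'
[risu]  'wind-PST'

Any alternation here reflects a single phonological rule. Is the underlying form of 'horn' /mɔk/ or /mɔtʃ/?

/mɔk/

The root 'horn' surfaces as [mɔku] and [mɔtʃe], with a stem-final [k] ~ [tʃ] alternation.
Compare 'head', with invariant [tʃ] in [vutʃu] and [vutʃe]: an analysis with underlying /tʃ/ and a rule producing [k] before the PST suffix would wrongly predict alternation here too.
So /k/ is underlying, and a rule of palatalization before a front vowel — /k/, /g/ and /s/ become palato-alveolar [tʃ], [dʒ] and [ʃ] before a front vowel — gives [tʃ].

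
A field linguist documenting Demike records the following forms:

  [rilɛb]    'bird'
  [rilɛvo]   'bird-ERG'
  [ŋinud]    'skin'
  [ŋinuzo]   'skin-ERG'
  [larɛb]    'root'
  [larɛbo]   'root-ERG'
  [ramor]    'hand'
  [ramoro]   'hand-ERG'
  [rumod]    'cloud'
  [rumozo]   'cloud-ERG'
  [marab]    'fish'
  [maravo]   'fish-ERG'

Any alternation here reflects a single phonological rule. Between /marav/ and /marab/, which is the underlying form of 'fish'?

The stem for 'fish' ends in [b] in [marab] but [v] in [maravo].
If /b/ were underlying and a rule turned it into [v] before the ERG suffix, 'root' would also alternate; but it has [b] in both [larɛb] and [larɛbo].
The alternation reflects word-final hardening: voiced fricatives become stops word-finally. /v/ is underlying.

/marav/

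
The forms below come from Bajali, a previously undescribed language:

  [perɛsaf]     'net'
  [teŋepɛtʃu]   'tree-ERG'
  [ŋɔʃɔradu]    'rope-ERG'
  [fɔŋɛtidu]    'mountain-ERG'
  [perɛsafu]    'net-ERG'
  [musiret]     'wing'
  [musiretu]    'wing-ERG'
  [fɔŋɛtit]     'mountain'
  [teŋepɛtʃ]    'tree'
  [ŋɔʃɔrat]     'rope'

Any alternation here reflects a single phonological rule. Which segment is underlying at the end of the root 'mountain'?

The root 'mountain' surfaces as [fɔŋɛtit] and [fɔŋɛtidu], with a stem-final [t] ~ [d] alternation.
Compare 'wing', with invariant [t] in [musiret] and [musiretu]: an analysis with underlying /t/ and a rule producing [d] before the ERG suffix would wrongly predict alternation here too.
The alternation reflects word-final obstruent devoicing: voiced obstruents become voiceless word-finally. /d/ is underlying.

/d/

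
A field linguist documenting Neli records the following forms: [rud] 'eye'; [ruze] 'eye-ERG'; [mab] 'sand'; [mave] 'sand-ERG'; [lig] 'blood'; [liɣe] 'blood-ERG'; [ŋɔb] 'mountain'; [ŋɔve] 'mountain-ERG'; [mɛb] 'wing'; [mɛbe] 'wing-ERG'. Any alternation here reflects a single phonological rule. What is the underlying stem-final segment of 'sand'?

The root 'sand' surfaces as [mab] and [mave], with a stem-final [b] ~ [v] alternation.
The stem 'wing' ([mɛb], [mɛbe]) shows [b] unchanged in both environments, so [b] cannot be basic with [v] derived before the ERG suffix.
The underlying segment must be /v/; voiced fricatives become stops word-finally, yielding [b] there.

/v/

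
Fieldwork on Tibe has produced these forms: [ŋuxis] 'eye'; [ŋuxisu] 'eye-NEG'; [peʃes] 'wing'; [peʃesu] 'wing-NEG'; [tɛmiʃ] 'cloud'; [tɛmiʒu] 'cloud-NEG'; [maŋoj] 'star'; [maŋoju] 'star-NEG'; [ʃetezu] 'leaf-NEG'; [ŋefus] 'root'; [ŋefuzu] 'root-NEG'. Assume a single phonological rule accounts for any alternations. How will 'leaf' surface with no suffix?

[ʃetes]

'root' shows [s] ~ [z] at the end of the stem ([ŋefus] vs [ŋefuzu]).
If /s/ were underlying and a rule turned it into [z] before the NEG suffix, 'wing' would also alternate; but it has [s] in both [peʃes] and [peʃesu].
Therefore /z/ is basic and [s] is derived by word-final obstruent devoicing (voiced obstruents become voiceless word-finally).
From [ʃetezu] the stem 'leaf' is /ʃetez/; word-finally this yields [ʃetes].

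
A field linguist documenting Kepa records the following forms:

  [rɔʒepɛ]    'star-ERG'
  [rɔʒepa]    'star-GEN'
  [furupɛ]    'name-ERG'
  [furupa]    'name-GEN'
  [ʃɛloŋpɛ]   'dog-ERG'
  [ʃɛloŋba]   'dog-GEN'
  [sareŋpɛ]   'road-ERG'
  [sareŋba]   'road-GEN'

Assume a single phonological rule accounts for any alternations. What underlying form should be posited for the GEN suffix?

The GEN suffix surfaces as [-ba] and [-pa], depending on the final segment of the stem.
By contrast the ERG suffix keeps its initial [p] throughout — that segment must be underlying.
So the underlying form is /-ba/, and voiced stops become voiceless after a vowel.

/-ba/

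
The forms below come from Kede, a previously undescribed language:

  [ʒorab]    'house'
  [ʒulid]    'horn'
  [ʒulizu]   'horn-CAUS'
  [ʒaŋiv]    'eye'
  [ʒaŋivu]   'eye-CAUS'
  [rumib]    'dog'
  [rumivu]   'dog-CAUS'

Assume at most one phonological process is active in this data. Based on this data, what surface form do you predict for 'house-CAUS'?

In [rumib] and [rumivu] the final segment of 'dog' alternates: [b] ~ [v].
Compare 'eye', with invariant [v] in [ʒaŋiv] and [ʒaŋivu]: an analysis with underlying /v/ and a rule producing [b] in isolation would wrongly predict alternation here too.
The alternation reflects intervocalic spirantization: voiced stops become fricatives between vowels. /b/ is underlying.
The one attested form of 'house', [ʒorab], shows underlying /ʒorab/. Applying the same rule between vowels gives [ʒoravu].

[ʒoravu]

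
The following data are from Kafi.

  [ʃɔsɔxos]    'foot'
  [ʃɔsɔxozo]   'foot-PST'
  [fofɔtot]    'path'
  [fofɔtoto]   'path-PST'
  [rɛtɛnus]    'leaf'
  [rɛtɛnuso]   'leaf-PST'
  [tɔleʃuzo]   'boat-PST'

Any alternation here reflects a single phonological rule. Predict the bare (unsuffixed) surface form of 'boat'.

[tɔleʃus]

The root 'foot' surfaces as [ʃɔsɔxos] and [ʃɔsɔxozo], with a stem-final [s] ~ [z] alternation.
The stem 'leaf' ([rɛtɛnus], [rɛtɛnuso]) shows [s] unchanged in both environments, so [s] cannot be basic with [z] derived before the PST suffix.
Therefore /z/ is basic and [s] is derived by word-final obstruent devoicing (voiced obstruents become voiceless word-finally).
From [tɔleʃuzo] the stem 'boat' is /tɔleʃuz/; word-finally this yields [tɔleʃus].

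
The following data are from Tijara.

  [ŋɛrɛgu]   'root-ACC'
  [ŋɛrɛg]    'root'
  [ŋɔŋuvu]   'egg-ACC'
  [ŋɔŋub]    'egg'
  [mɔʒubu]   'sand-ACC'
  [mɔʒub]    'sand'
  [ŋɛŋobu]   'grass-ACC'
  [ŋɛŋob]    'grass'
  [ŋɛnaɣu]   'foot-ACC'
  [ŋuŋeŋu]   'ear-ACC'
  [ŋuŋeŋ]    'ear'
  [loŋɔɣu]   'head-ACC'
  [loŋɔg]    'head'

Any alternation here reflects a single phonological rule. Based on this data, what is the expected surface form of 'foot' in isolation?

[ŋɛnag]

In [loŋɔɣu] and [loŋɔg] the final segment of 'head' alternates: [ɣ] ~ [g].
Compare 'root', with invariant [g] in [ŋɛrɛgu] and [ŋɛrɛg]: an analysis with underlying /g/ and a rule producing [ɣ] before the ACC suffix would wrongly predict alternation here too.
The underlying segment must be /ɣ/; voiced fricatives become stops word-finally, yielding [g] there.
From [ŋɛnaɣu] the stem 'foot' is /ŋɛnaɣ/; word-finally this yields [ŋɛnag].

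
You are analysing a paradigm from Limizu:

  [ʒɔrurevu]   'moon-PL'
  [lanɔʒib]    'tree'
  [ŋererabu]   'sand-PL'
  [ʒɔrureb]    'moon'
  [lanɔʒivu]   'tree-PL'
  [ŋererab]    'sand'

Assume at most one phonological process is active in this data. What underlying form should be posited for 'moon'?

In [ʒɔrurevu] and [ʒɔrureb] the final segment of 'moon' alternates: [v] ~ [b].
Compare 'sand', with invariant [b] in [ŋererabu] and [ŋererab]: an analysis with underlying /b/ and a rule producing [v] before the PL suffix would wrongly predict alternation here too.
The alternation reflects word-final hardening: voiced fricatives become stops word-finally. /v/ is underlying.

/ʒɔrurev/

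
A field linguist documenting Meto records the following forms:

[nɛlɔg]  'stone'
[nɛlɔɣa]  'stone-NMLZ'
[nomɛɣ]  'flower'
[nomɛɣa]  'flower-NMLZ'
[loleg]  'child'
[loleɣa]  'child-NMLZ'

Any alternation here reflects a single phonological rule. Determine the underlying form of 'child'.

/loleg/

'child' shows [g] ~ [ɣ] at the end of the stem ([loleg] vs [loleɣa]).
But 'flower' keeps [ɣ] in both environments ([nomɛɣ], [nomɛɣa]), so there is no rule changing /ɣ/ to [g] in isolation.
The underlying segment must be /g/; voiced stops become fricatives between vowels, yielding [ɣ] there.
Hence 'child' is /loleg/ underlyingly.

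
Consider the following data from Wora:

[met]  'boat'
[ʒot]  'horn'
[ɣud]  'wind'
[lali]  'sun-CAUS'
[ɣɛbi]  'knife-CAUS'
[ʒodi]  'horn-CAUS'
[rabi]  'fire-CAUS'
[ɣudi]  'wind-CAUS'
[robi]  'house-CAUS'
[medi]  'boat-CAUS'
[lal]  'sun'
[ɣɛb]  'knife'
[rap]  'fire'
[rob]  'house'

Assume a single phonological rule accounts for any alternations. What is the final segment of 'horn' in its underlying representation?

/t/

The root 'horn' surfaces as [ʒodi] and [ʒot], with a stem-final [d] ~ [t] alternation.
The stem 'wind' ([ɣudi], [ɣud]) shows [d] unchanged in both environments, so [d] cannot be basic with [t] derived in isolation.
Therefore /t/ is basic and [d] is derived by intervocalic voicing (voiceless stops become voiced between vowels).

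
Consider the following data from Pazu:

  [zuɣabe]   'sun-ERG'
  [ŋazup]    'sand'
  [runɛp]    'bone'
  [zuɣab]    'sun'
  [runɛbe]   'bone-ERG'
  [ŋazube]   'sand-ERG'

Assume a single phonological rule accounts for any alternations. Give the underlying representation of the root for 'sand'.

In [ŋazube] and [ŋazup] the final segment of 'sand' alternates: [b] ~ [p].
If /b/ were underlying and a rule turned it into [p] in isolation, 'sun' would also alternate; but it has [b] in both [zuɣabe] and [zuɣab].
So /p/ is underlying, and a rule of intervocalic voicing — voiceless stops become voiced between vowels — gives [b].

/ŋazup/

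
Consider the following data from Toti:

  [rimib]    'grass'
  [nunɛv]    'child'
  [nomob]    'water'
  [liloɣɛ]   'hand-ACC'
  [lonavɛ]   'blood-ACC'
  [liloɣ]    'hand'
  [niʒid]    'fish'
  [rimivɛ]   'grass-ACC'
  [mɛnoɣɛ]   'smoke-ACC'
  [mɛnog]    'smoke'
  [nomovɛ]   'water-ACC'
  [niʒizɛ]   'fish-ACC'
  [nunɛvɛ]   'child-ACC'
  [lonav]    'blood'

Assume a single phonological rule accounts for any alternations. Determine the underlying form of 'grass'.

/rimib/

The root 'grass' surfaces as [rimib] and [rimivɛ], with a stem-final [b] ~ [v] alternation.
The stem 'blood' ([lonav], [lonavɛ]) shows [v] unchanged in both environments, so [v] cannot be basic with [b] derived in isolation.
Therefore /b/ is basic and [v] is derived by intervocalic spirantization (voiced stops become fricatives between vowels).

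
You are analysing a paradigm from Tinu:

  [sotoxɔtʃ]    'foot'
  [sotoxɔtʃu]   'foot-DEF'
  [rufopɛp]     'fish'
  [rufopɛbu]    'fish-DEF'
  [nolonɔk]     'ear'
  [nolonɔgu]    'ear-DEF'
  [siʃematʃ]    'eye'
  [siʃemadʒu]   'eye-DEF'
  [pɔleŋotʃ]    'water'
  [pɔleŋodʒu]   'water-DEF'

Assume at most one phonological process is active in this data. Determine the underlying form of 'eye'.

The stem for 'eye' ends in [tʃ] in [siʃematʃ] but [dʒ] in [siʃemadʒu].
If /tʃ/ were underlying and a rule turned it into [dʒ] before the DEF suffix, 'foot' would also alternate; but it has [tʃ] in both [sotoxɔtʃ] and [sotoxɔtʃu].
The alternation reflects word-final obstruent devoicing: voiced obstruents become voiceless word-finally. /dʒ/ is underlying.

/siʃemadʒ/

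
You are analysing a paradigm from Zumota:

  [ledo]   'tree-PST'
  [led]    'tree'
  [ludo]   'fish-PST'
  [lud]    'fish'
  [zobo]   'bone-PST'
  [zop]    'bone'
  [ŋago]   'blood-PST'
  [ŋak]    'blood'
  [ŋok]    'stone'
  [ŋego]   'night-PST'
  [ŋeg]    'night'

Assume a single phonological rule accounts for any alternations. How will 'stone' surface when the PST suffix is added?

[ŋogo]

The root 'blood' surfaces as [ŋago] and [ŋak], with a stem-final [g] ~ [k] alternation.
But 'night' keeps [g] in both environments ([ŋego], [ŋeg]), so there is no rule changing /g/ to [k] in isolation.
The underlying segment must be /k/; voiceless stops become voiced between vowels, yielding [g] there.
The one attested form of 'stone', [ŋok], shows underlying /ŋok/. Applying the same rule between vowels gives [ŋogo].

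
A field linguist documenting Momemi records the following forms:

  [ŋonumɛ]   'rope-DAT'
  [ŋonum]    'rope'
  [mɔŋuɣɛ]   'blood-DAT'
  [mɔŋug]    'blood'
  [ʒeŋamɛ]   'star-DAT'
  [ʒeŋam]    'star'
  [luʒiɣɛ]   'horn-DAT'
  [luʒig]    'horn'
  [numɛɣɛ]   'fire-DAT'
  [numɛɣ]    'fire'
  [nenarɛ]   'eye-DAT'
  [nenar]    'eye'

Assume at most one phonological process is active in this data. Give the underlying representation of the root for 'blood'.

/mɔŋug/

In [mɔŋuɣɛ] and [mɔŋug] the final segment of 'blood' alternates: [ɣ] ~ [g].
Compare 'fire', with invariant [ɣ] in [numɛɣɛ] and [numɛɣ]: an analysis with underlying /ɣ/ and a rule producing [g] in isolation would wrongly predict alternation here too.
The alternation reflects intervocalic spirantization: voiced stops become fricatives between vowels. /g/ is underlying.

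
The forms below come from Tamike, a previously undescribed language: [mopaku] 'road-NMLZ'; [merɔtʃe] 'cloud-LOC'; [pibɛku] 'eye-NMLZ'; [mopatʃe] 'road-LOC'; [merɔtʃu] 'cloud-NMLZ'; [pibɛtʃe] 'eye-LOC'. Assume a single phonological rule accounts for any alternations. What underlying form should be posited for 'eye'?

The stem for 'eye' ends in [tʃ] in [pibɛtʃe] but [k] in [pibɛku].
The stem 'cloud' ([merɔtʃe], [merɔtʃu]) shows [tʃ] unchanged in both environments, so [tʃ] cannot be basic with [k] derived before the NMLZ suffix.
So /k/ is underlying, and a rule of palatalization before a front vowel — /k/ becomes palato-alveolar [tʃ] before a front vowel — gives [tʃ].
The underlying form of 'eye' is therefore /pibɛk/.

/pibɛk/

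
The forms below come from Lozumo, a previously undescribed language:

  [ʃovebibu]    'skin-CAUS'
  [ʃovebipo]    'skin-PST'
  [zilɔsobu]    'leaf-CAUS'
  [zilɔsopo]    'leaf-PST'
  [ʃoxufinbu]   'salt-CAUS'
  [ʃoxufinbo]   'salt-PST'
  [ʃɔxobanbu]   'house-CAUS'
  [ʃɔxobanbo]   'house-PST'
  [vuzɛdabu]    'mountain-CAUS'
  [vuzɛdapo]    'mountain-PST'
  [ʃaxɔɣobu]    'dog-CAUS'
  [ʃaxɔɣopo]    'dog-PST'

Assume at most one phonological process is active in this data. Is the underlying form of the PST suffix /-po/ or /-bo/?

/-po/

The PST morpheme has two allomorphs, [-bo] and [-po].
The CAUS suffix, which begins with [b], is invariant after every stem; so [b] is not altered by any rule here.
The PST suffix is therefore /-po/ underlyingly, with post-nasal voicing: voiceless stops become voiced after a nasal.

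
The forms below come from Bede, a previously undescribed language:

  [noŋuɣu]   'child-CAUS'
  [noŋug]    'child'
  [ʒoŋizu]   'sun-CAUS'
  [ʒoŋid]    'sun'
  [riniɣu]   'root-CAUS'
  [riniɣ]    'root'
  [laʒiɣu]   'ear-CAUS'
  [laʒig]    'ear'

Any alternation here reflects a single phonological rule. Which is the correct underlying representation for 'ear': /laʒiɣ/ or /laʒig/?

/laʒig/

'ear' shows [ɣ] ~ [g] at the end of the stem ([laʒiɣu] vs [laʒig]).
The stem 'root' ([riniɣu], [riniɣ]) shows [ɣ] unchanged in both environments, so [ɣ] cannot be basic with [g] derived in isolation.
Therefore /g/ is basic and [ɣ] is derived by intervocalic spirantization (voiced stops become fricatives between vowels).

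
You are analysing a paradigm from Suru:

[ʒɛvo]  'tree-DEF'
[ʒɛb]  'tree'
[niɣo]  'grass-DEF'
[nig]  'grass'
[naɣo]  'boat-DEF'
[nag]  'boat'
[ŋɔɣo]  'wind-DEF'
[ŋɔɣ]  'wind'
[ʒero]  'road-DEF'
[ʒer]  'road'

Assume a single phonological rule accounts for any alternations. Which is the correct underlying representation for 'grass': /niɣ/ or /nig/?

In [niɣo] and [nig] the final segment of 'grass' alternates: [ɣ] ~ [g].
The stem 'wind' ([ŋɔɣo], [ŋɔɣ]) shows [ɣ] unchanged in both environments, so [ɣ] cannot be basic with [g] derived in isolation.
So /g/ is underlying, and a rule of intervocalic spirantization — voiced stops become fricatives between vowels — gives [ɣ].

/nig/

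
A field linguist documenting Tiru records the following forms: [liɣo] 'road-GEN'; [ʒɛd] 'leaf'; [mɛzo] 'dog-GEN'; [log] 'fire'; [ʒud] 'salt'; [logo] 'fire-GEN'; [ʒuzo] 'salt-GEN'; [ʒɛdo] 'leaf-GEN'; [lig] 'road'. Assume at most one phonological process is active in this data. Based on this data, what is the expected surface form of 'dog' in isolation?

[mɛd]

The root 'salt' surfaces as [ʒuzo] and [ʒud], with a stem-final [z] ~ [d] alternation.
Compare 'leaf', with invariant [d] in [ʒɛdo] and [ʒɛd]: an analysis with underlying /d/ and a rule producing [z] before the GEN suffix would wrongly predict alternation here too.
The underlying segment must be /z/; voiced fricatives become stops word-finally, yielding [d] there.
From [mɛzo] the stem 'dog' is /mɛz/; word-finally this yields [mɛd].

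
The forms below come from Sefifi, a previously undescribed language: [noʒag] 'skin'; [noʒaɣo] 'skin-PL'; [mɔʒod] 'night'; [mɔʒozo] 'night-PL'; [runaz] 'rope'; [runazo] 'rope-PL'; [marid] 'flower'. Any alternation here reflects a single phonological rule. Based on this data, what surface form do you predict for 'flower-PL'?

[marizo]

The root 'night' surfaces as [mɔʒod] and [mɔʒozo], with a stem-final [d] ~ [z] alternation.
The stem 'rope' ([runaz], [runazo]) shows [z] unchanged in both environments, so [z] cannot be basic with [d] derived in isolation.
The underlying segment must be /d/; voiced stops become fricatives between vowels, yielding [z] there.
From [marid] the stem 'flower' is /marid/; between vowels this yields [marizo].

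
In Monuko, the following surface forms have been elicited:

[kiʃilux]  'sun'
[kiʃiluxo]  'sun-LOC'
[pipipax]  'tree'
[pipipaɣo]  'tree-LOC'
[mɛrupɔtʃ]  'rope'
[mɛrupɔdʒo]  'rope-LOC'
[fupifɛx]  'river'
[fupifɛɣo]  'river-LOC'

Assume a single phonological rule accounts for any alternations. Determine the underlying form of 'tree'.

/pipipaɣ/

In [pipipax] and [pipipaɣo] the final segment of 'tree' alternates: [x] ~ [ɣ].
Compare 'sun', with invariant [x] in [kiʃilux] and [kiʃiluxo]: an analysis with underlying /x/ and a rule producing [ɣ] before the LOC suffix would wrongly predict alternation here too.
The alternation reflects word-final obstruent devoicing: voiced obstruents become voiceless word-finally. /ɣ/ is underlying.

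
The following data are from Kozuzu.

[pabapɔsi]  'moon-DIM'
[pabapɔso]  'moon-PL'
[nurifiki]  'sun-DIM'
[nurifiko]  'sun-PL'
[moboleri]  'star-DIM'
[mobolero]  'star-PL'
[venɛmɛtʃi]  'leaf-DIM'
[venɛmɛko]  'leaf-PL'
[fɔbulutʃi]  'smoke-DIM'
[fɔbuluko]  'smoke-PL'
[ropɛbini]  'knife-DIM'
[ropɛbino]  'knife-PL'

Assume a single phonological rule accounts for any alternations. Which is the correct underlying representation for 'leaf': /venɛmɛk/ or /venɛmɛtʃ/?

The root 'leaf' surfaces as [venɛmɛtʃi] and [venɛmɛko], with a stem-final [tʃ] ~ [k] alternation.
But 'sun' keeps [k] in both environments ([nurifiki], [nurifiko]), so there is no rule changing /k/ to [tʃ] before the DIM suffix.
The underlying segment must be /tʃ/; palato-alveolar /tʃ/ becomes [k] when no front vowel follows, yielding [k] there.

/venɛmɛtʃ/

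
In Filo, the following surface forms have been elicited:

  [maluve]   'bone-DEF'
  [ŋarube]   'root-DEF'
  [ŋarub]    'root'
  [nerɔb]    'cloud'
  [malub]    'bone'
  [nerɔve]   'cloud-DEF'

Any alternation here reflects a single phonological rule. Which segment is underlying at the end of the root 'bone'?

'bone' shows [v] ~ [b] at the end of the stem ([maluve] vs [malub]).
If /b/ were underlying and a rule turned it into [v] before the DEF suffix, 'root' would also alternate; but it has [b] in both [ŋarube] and [ŋarub].
The alternation reflects word-final hardening: voiced fricatives become stops word-finally. /v/ is underlying.

/v/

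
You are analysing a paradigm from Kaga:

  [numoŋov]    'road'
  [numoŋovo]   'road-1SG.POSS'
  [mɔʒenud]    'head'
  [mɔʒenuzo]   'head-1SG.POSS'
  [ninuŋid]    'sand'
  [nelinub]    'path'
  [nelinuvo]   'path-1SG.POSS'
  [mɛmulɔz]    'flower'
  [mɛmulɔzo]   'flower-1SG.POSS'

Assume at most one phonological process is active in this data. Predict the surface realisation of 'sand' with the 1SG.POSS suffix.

'head' shows [d] ~ [z] at the end of the stem ([mɔʒenud] vs [mɔʒenuzo]).
But 'flower' keeps [z] in both environments ([mɛmulɔz], [mɛmulɔzo]), so there is no rule changing /z/ to [d] in isolation.
The alternation reflects intervocalic spirantization: voiced stops become fricatives between vowels. /d/ is underlying.
The one attested form of 'sand', [ninuŋid], shows underlying /ninuŋid/. Applying the same rule between vowels gives [ninuŋizo].

[ninuŋizo]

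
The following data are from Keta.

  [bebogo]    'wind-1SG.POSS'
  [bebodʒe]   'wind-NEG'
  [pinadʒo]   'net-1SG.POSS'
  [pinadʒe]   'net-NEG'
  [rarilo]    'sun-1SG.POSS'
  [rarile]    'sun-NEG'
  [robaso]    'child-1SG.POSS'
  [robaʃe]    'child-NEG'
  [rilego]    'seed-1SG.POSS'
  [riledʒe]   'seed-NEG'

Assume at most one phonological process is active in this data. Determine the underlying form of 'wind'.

'wind' shows [g] ~ [dʒ] at the end of the stem ([bebogo] vs [bebodʒe]).
If /dʒ/ were underlying and a rule turned it into [g] before the 1SG.POSS suffix, 'net' would also alternate; but it has [dʒ] in both [pinadʒo] and [pinadʒe].
The alternation reflects palatalization before a front vowel: /g/ and /s/ become palato-alveolar [dʒ] and [ʃ] before a front vowel. /g/ is underlying.
So 'wind' = /bebog/.

/bebog/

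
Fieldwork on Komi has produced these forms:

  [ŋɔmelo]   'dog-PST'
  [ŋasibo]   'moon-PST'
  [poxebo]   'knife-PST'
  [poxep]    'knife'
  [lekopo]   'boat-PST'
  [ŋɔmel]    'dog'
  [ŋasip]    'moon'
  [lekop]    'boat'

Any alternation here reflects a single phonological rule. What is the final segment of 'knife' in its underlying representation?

/b/

In [poxebo] and [poxep] the final segment of 'knife' alternates: [b] ~ [p].
The stem 'boat' ([lekopo], [lekop]) shows [p] unchanged in both environments, so [p] cannot be basic with [b] derived before the PST suffix.
The alternation reflects word-final obstruent devoicing: voiced obstruents become voiceless word-finally. /b/ is underlying.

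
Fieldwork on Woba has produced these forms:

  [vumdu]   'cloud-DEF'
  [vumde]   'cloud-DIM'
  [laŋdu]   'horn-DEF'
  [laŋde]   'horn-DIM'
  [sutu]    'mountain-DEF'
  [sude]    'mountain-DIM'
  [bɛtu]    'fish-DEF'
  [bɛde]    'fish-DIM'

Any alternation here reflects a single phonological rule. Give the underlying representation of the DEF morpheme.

The DEF morpheme has two allomorphs, [-du] and [-tu].
The DIM suffix, which begins with [d], is invariant after every stem; so [d] is not altered by any rule here.
So the underlying form is /-tu/, and voiceless stops become voiced after a nasal.

/-tu/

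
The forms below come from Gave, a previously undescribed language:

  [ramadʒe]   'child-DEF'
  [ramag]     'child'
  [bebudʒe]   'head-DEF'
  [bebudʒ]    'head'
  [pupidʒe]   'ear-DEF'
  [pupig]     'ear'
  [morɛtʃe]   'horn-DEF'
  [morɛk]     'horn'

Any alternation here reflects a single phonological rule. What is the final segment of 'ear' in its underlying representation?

In [pupidʒe] and [pupig] the final segment of 'ear' alternates: [dʒ] ~ [g].
But 'head' keeps [dʒ] in both environments ([bebudʒe], [bebudʒ]), so there is no rule changing /dʒ/ to [g] in isolation.
Therefore /g/ is basic and [dʒ] is derived by palatalization before a front vowel (/k/ and /g/ become palato-alveolar [tʃ] and [dʒ] before a front vowel).

/g/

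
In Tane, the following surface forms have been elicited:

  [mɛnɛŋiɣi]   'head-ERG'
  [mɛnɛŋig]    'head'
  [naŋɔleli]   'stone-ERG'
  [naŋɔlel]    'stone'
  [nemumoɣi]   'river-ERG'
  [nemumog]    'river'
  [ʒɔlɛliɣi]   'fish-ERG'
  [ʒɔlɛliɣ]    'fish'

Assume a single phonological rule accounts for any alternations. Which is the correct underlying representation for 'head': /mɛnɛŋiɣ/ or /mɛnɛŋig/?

/mɛnɛŋig/

'head' shows [ɣ] ~ [g] at the end of the stem ([mɛnɛŋiɣi] vs [mɛnɛŋig]).
Compare 'fish', with invariant [ɣ] in [ʒɔlɛliɣi] and [ʒɔlɛliɣ]: an analysis with underlying /ɣ/ and a rule producing [g] in isolation would wrongly predict alternation here too.
So /g/ is underlying, and a rule of intervocalic spirantization — voiced stops become fricatives between vowels — gives [ɣ].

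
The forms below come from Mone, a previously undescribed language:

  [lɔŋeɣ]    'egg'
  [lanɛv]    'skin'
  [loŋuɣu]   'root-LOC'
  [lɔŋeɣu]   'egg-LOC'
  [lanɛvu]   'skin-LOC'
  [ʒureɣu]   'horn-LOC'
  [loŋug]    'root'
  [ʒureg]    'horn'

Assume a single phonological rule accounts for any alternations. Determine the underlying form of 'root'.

The stem for 'root' ends in [ɣ] in [loŋuɣu] but [g] in [loŋug].
But 'egg' keeps [ɣ] in both environments ([lɔŋeɣu], [lɔŋeɣ]), so there is no rule changing /ɣ/ to [g] in isolation.
Therefore /g/ is basic and [ɣ] is derived by intervocalic spirantization (voiced stops become fricatives between vowels).

/loŋug/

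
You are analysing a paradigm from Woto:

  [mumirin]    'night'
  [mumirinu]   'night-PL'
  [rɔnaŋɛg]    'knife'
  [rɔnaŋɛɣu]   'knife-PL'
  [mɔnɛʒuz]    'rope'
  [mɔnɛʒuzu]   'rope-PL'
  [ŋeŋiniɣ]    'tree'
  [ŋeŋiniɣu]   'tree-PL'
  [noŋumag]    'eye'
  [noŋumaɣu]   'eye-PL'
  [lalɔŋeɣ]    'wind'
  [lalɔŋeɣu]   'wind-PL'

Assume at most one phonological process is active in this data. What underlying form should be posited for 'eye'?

In [noŋumag] and [noŋumaɣu] the final segment of 'eye' alternates: [g] ~ [ɣ].
But 'wind' keeps [ɣ] in both environments ([lalɔŋeɣ], [lalɔŋeɣu]), so there is no rule changing /ɣ/ to [g] in isolation.
The underlying segment must be /g/; voiced stops become fricatives between vowels, yielding [ɣ] there.
So 'eye' = /noŋumag/.

/noŋumag/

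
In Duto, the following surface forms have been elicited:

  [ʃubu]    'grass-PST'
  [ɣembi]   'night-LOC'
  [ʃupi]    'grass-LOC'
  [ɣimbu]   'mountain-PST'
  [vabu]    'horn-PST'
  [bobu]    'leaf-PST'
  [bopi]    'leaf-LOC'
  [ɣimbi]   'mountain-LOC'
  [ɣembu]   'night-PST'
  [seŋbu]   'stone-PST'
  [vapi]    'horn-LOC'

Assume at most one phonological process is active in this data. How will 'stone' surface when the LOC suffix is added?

The LOC suffix surfaces as [-bi] and [-pi], depending on the final segment of the stem.
By contrast the PST suffix keeps its initial [b] throughout — that segment must be underlying.
The LOC suffix is therefore /-pi/ underlyingly, with post-nasal voicing: voiceless stops become voiced after a nasal.
After 'stone', which ends in a nasal, the suffix surfaces as [-bi], giving [seŋbi].

[seŋbi]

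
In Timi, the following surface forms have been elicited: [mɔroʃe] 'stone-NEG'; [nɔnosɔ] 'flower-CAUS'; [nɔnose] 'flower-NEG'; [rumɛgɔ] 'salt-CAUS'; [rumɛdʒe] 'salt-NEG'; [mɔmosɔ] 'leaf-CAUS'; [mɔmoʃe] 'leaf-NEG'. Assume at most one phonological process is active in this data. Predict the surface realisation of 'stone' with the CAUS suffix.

[mɔrosɔ]

In [mɔmosɔ] and [mɔmoʃe] the final segment of 'leaf' alternates: [s] ~ [ʃ].
The stem 'flower' ([nɔnosɔ], [nɔnose]) shows [s] unchanged in both environments, so [s] cannot be basic with [ʃ] derived before the NEG suffix.
So /ʃ/ is underlying, and a rule of depalatalization — palato-alveolar /dʒ/ and /ʃ/ become [g] and [s] when no front vowel follows — gives [s].
From [mɔroʃe] the stem 'stone' is /mɔroʃ/; when no front vowel follows this yields [mɔrosɔ].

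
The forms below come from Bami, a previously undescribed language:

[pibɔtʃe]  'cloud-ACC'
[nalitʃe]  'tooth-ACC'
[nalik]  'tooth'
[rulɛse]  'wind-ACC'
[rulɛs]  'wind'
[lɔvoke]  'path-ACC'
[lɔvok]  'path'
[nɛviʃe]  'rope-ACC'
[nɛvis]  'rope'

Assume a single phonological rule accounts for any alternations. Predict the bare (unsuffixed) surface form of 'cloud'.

'tooth' shows [tʃ] ~ [k] at the end of the stem ([nalitʃe] vs [nalik]).
The stem 'path' ([lɔvoke], [lɔvok]) shows [k] unchanged in both environments, so [k] cannot be basic with [tʃ] derived before the ACC suffix.
The underlying segment must be /tʃ/; palato-alveolar /tʃ/ and /ʃ/ become [k] and [s] when no front vowel follows, yielding [k] there.
The one attested form of 'cloud', [pibɔtʃe], shows underlying /pibɔtʃ/. Applying the same rule when no front vowel follows gives [pibɔk].

[pibɔk]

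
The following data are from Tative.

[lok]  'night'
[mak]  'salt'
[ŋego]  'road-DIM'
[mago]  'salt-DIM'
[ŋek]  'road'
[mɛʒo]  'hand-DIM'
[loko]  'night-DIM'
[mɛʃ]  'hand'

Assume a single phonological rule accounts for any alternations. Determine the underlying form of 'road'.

/ŋeg/

In [ŋek] and [ŋego] the final segment of 'road' alternates: [k] ~ [g].
If /k/ were underlying and a rule turned it into [g] before the DIM suffix, 'night' would also alternate; but it has [k] in both [lok] and [loko].
Therefore /g/ is basic and [k] is derived by word-final obstruent devoicing (voiced obstruents become voiceless word-finally).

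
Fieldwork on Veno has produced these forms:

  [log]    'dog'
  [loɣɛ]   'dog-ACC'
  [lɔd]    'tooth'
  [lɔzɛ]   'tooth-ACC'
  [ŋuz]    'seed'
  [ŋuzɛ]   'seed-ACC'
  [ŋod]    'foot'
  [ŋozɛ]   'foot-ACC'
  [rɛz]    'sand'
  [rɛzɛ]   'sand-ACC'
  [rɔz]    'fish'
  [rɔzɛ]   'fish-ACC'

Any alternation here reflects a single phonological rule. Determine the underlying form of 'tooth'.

/lɔd/

The stem for 'tooth' ends in [d] in [lɔd] but [z] in [lɔzɛ].
But 'fish' keeps [z] in both environments ([rɔz], [rɔzɛ]), so there is no rule changing /z/ to [d] in isolation.
The alternation reflects intervocalic spirantization: voiced stops become fricatives between vowels. /d/ is underlying.
The underlying form of 'tooth' is therefore /lɔd/.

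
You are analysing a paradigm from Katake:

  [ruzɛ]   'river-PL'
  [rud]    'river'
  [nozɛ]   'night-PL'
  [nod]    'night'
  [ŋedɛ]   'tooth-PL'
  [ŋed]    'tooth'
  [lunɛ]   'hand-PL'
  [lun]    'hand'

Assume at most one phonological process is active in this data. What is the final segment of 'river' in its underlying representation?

/z/

The root 'river' surfaces as [ruzɛ] and [rud], with a stem-final [z] ~ [d] alternation.
Compare 'tooth', with invariant [d] in [ŋedɛ] and [ŋed]: an analysis with underlying /d/ and a rule producing [z] before the PL suffix would wrongly predict alternation here too.
So /z/ is underlying, and a rule of word-final hardening — voiced fricatives become stops word-finally — gives [d].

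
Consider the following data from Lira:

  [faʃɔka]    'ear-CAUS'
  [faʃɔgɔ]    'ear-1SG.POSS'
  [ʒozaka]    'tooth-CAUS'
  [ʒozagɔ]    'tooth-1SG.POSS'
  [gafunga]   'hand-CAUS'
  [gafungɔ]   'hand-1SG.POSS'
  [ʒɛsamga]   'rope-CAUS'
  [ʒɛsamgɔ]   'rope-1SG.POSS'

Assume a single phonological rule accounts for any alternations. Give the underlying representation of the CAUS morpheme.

/-ka/

The CAUS morpheme has two allomorphs, [-ga] and [-ka].
The 1SG.POSS suffix, which begins with [g], is invariant after every stem; so [g] is not altered by any rule here.
The CAUS suffix is therefore /-ka/ underlyingly, with post-nasal voicing: voiceless stops become voiced after a nasal.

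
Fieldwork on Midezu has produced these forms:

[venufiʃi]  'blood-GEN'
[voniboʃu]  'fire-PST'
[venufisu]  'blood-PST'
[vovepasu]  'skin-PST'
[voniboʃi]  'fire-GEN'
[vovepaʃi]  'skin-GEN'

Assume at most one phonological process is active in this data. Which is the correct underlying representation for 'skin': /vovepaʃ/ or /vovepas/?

/vovepas/

'skin' shows [ʃ] ~ [s] at the end of the stem ([vovepaʃi] vs [vovepasu]).
But 'fire' keeps [ʃ] in both environments ([voniboʃi], [voniboʃu]), so there is no rule changing /ʃ/ to [s] before the PST suffix.
Therefore /s/ is basic and [ʃ] is derived by palatalization before a front vowel (/s/ becomes palato-alveolar [ʃ] before a front vowel).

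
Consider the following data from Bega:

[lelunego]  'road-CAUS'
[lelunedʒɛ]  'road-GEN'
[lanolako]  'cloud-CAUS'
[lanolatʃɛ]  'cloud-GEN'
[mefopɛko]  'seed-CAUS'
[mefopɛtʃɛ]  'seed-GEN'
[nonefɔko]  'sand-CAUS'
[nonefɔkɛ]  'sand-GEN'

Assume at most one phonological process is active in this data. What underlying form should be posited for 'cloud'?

'cloud' shows [k] ~ [tʃ] at the end of the stem ([lanolako] vs [lanolatʃɛ]).
The stem 'sand' ([nonefɔko], [nonefɔkɛ]) shows [k] unchanged in both environments, so [k] cannot be basic with [tʃ] derived before the GEN suffix.
The underlying segment must be /tʃ/; palato-alveolar /tʃ/ and /dʒ/ become [k] and [g] when no front vowel follows, yielding [k] there.
So 'cloud' = /lanolatʃ/.

/lanolatʃ/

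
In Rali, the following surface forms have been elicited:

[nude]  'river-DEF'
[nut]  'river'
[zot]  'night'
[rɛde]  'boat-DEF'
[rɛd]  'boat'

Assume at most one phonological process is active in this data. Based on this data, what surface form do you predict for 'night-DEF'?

The root 'river' surfaces as [nude] and [nut], with a stem-final [d] ~ [t] alternation.
Compare 'boat', with invariant [d] in [rɛde] and [rɛd]: an analysis with underlying /d/ and a rule producing [t] in isolation would wrongly predict alternation here too.
So /t/ is underlying, and a rule of intervocalic voicing — voiceless stops become voiced between vowels — gives [d].
From [zot] the stem 'night' is /zot/; between vowels this yields [zode].

[zode]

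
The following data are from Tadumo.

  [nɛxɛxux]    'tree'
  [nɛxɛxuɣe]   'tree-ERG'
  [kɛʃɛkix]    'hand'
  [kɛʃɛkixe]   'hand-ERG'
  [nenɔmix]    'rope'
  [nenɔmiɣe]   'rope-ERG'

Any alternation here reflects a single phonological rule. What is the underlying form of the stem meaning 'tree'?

/nɛxɛxuɣ/

The stem for 'tree' ends in [x] in [nɛxɛxux] but [ɣ] in [nɛxɛxuɣe].
But 'hand' keeps [x] in both environments ([kɛʃɛkix], [kɛʃɛkixe]), so there is no rule changing /x/ to [ɣ] before the ERG suffix.
Therefore /ɣ/ is basic and [x] is derived by word-final obstruent devoicing (voiced obstruents become voiceless word-finally).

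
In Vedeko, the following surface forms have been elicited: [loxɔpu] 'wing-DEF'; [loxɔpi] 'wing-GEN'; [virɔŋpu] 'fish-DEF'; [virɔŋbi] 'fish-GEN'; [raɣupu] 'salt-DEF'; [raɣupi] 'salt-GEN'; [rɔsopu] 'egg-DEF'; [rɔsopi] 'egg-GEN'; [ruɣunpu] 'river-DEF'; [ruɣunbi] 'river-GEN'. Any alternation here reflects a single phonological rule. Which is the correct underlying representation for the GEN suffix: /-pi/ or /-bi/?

/-bi/

The GEN suffix surfaces as [-bi] and [-pi], depending on the final segment of the stem.
The DEF suffix, which begins with [p], is invariant after every stem; so [p] is not altered by any rule here.
The GEN suffix is therefore /-bi/ underlyingly, with post-vocalic devoicing: voiced stops become voiceless after a vowel.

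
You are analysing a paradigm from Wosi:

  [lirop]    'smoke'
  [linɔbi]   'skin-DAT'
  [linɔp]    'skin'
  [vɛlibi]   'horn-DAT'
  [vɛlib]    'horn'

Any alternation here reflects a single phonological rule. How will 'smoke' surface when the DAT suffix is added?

[lirobi]

In [linɔbi] and [linɔp] the final segment of 'skin' alternates: [b] ~ [p].
The stem 'horn' ([vɛlibi], [vɛlib]) shows [b] unchanged in both environments, so [b] cannot be basic with [p] derived in isolation.
So /p/ is underlying, and a rule of intervocalic voicing — voiceless stops become voiced between vowels — gives [b].
From [lirop] the stem 'smoke' is /lirop/; between vowels this yields [lirobi].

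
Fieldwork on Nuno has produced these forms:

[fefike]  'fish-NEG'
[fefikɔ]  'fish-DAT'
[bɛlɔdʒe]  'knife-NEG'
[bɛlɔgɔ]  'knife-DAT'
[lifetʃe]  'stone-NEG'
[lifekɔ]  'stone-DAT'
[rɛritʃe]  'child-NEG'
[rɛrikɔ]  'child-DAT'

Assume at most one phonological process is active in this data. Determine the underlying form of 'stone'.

'stone' shows [tʃ] ~ [k] at the end of the stem ([lifetʃe] vs [lifekɔ]).
But 'fish' keeps [k] in both environments ([fefike], [fefikɔ]), so there is no rule changing /k/ to [tʃ] before the NEG suffix.
The underlying segment must be /tʃ/; palato-alveolar /tʃ/ and /dʒ/ become [k] and [g] when no front vowel follows, yielding [k] there.
So 'stone' = /lifetʃ/.

/lifetʃ/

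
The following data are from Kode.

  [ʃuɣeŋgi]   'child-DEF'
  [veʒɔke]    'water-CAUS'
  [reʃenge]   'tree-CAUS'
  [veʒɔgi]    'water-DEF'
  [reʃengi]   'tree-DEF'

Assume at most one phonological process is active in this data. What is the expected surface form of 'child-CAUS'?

[ʃuɣeŋge]

The CAUS suffix surfaces as [-ge] and [-ke], depending on the final segment of the stem.
By contrast the DEF suffix keeps its initial [g] throughout — that segment must be underlying.
The CAUS suffix is therefore /-ke/ underlyingly, with post-nasal voicing: voiceless stops become voiced after a nasal.
After 'child', which ends in a nasal, the suffix surfaces as [-ge], giving [ʃuɣeŋge].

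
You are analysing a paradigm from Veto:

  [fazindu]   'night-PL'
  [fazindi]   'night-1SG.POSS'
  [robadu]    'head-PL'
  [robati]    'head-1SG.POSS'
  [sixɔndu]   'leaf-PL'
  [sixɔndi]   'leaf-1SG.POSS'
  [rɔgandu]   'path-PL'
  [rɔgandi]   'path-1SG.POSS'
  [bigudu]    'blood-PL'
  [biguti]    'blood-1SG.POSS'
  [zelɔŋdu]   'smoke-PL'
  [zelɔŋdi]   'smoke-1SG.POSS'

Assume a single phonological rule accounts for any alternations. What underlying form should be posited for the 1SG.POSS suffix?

/-ti/

The 1SG.POSS suffix surfaces as [-di] and [-ti], depending on the final segment of the stem.
By contrast the PL suffix keeps its initial [d] throughout — that segment must be underlying.
So the underlying form is /-ti/, and voiceless stops become voiced after a nasal.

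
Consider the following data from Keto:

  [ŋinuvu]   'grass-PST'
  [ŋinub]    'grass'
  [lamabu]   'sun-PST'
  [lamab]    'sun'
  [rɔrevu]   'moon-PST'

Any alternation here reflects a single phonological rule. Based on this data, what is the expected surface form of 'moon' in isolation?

'grass' shows [v] ~ [b] at the end of the stem ([ŋinuvu] vs [ŋinub]).
The stem 'sun' ([lamabu], [lamab]) shows [b] unchanged in both environments, so [b] cannot be basic with [v] derived before the PST suffix.
The underlying segment must be /v/; voiced fricatives become stops word-finally, yielding [b] there.
The one attested form of 'moon', [rɔrevu], shows underlying /rɔrev/. Applying the same rule word-finally gives [rɔreb].

[rɔreb]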